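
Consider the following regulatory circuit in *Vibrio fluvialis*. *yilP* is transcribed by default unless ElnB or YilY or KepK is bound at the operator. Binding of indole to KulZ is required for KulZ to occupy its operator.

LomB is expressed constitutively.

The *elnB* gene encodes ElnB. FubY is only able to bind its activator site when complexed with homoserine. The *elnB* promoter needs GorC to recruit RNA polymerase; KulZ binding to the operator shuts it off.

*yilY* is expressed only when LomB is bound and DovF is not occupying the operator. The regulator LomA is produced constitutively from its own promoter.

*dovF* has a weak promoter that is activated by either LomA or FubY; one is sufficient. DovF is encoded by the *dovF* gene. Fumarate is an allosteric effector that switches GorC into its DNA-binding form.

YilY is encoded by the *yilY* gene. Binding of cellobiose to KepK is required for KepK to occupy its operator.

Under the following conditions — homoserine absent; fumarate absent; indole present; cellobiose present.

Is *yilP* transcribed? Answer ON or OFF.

Indole is present, so KulZ is active.
Fumarate is absent, so GorC is inactive.
With repressor KulZ bound, *elnB* is not transcribed.
So ElnB is not produced.
LomB is produced constitutively and is active.
LomA is produced constitutively and is active.
Homoserine is absent, so FubY is inactive.
Activator LomA is present, so *dovF* is transcribed.
So DovF is produced and active.
With repressor DovF bound, *yilY* is not transcribed.
So YilY is not produced.
Cellobiose is present, so KepK is active.
With repressor KepK bound, *yilP* is not transcribed.

OFF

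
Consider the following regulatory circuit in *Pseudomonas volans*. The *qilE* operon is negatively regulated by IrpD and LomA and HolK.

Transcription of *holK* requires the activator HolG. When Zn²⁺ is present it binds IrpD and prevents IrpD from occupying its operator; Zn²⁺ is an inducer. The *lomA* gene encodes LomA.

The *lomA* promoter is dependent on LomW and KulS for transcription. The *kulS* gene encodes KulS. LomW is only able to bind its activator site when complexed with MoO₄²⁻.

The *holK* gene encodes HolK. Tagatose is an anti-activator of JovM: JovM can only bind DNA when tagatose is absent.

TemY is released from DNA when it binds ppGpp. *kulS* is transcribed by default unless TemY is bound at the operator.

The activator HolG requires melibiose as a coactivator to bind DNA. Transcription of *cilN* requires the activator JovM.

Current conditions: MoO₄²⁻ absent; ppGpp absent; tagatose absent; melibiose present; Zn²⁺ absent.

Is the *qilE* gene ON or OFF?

OFF

Zn²⁺ is absent, so IrpD is active.
MoO₄²⁻ is absent, so LomW is inactive.
ppGpp is absent, so TemY is active.
With repressor TemY bound, *kulS* is not transcribed.
So KulS is not produced.
Required activator LomW is absent, so *lomA* is not transcribed.
So LomA is not produced.
Melibiose is present, so HolG is active.
No repressor is bound and HolG is active, so *holK* is transcribed.
So HolK is produced and active.
With repressor IrpD bound, *qilE* is not transcribed.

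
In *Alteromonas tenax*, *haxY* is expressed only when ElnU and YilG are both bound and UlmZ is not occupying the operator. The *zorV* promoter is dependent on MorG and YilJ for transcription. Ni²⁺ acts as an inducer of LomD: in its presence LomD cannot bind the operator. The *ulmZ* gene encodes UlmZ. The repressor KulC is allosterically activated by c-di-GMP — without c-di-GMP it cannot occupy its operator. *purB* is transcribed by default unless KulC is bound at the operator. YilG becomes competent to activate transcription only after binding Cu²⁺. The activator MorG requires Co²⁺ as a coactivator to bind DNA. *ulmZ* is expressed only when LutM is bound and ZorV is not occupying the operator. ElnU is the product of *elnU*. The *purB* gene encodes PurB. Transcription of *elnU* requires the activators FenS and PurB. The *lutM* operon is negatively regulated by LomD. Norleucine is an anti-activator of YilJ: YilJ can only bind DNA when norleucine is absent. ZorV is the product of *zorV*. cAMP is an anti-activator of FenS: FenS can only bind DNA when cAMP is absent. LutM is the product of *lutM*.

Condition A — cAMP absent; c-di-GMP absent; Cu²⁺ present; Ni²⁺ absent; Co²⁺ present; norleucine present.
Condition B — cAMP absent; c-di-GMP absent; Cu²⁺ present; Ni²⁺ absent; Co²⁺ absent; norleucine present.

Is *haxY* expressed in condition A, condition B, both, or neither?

both

Condition A:
cAMP is absent, so FenS is active.
c-di-GMP is absent, so KulC is inactive.
With no repressor bound, *purB* is transcribed.
So PurB is produced and active.
No repressor is bound and FenS and PurB are active, so *elnU* is transcribed.
So ElnU is produced and active.
Cu²⁺ is present, so YilG is active.
Ni²⁺ is absent, so LomD is active.
With repressor LomD bound, *lutM* is not transcribed.
So LutM is not produced.
Co²⁺ is present, so MorG is active.
Norleucine is present, so YilJ is inactive.
Required activator YilJ is absent, so *zorV* is not transcribed.
So ZorV is not produced.
Required activator LutM is absent, so *ulmZ* is not transcribed.
So UlmZ is not produced.
No repressor is bound and ElnU and YilG are active, so *haxY* is transcribed.
→ *haxY* is ON in A.
Condition B:
cAMP is absent, so FenS is active.
c-di-GMP is absent, so KulC is inactive.
With no repressor bound, *purB* is transcribed.
So PurB is produced and active.
No repressor is bound and FenS and PurB are active, so *elnU* is transcribed.
So ElnU is produced and active.
Cu²⁺ is present, so YilG is active.
Ni²⁺ is absent, so LomD is active.
With repressor LomD bound, *lutM* is not transcribed.
So LutM is not produced.
Co²⁺ is absent, so MorG is inactive.
Norleucine is present, so YilJ is inactive.
Required activator MorG is absent, so *zorV* is not transcribed.
So ZorV is not produced.
Required activator LutM is absent, so *ulmZ* is not transcribed.
So UlmZ is not produced.
No repressor is bound and ElnU and YilG are active, so *haxY* is transcribed.
→ *haxY* is ON in B.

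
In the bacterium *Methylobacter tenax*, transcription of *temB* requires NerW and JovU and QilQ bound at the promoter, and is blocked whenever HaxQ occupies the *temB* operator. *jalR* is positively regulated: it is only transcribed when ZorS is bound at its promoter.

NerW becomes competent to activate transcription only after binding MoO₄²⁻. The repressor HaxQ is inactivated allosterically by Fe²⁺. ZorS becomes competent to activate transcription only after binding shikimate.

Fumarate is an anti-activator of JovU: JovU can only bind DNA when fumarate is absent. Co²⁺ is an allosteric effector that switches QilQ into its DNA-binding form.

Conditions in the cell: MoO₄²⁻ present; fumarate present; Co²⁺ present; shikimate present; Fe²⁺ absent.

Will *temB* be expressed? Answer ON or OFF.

OFF

MoO₄²⁻ is present, so NerW is active.
Fumarate is present, so JovU is inactive.
Co²⁺ is present, so QilQ is active.
Fe²⁺ is absent, so HaxQ is active.
With repressor HaxQ bound, *temB* is not transcribed.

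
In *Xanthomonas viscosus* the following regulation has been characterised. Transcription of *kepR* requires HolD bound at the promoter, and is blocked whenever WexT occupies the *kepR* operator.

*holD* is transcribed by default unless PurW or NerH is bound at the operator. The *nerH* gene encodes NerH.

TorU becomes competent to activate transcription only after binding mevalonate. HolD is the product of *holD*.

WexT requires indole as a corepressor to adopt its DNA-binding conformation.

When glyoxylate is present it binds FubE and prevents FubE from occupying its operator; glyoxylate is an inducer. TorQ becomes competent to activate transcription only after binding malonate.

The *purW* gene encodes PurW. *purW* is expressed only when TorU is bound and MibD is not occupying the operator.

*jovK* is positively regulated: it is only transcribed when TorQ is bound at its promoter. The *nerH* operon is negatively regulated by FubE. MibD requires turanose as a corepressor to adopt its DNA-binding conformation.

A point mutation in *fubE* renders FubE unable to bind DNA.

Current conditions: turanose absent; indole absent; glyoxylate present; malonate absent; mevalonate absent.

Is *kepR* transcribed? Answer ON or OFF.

OFF

Turanose is absent, so MibD is inactive.
Mevalonate is absent, so TorU is inactive.
Required activator TorU is absent, so *purW* is not transcribed.
So PurW is not produced.
FubE is non-functional in this strain, so it has no effect.
With no repressor bound, *nerH* is transcribed.
So NerH is produced and active.
With repressor NerH bound, *holD* is not transcribed.
So HolD is not produced.
Indole is absent, so WexT is inactive.
Required activator HolD is absent, so *kepR* is not transcribed.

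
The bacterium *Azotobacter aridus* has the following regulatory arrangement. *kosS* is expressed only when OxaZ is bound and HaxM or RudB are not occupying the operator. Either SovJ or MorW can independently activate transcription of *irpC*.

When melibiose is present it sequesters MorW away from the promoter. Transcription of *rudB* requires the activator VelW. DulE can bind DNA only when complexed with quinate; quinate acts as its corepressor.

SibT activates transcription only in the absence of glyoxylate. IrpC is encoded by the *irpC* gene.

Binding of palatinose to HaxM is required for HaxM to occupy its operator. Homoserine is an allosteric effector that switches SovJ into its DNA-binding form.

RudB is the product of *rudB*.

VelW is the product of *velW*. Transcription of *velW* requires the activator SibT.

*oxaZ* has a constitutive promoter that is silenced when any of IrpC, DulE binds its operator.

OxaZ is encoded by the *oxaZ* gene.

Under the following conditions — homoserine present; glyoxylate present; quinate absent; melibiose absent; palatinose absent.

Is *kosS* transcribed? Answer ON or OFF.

Palatinose is absent, so HaxM is inactive.
Homoserine is present, so SovJ is active.
Melibiose is absent, so MorW is active.
Activator SovJ is present, so *irpC* is transcribed.
So IrpC is produced and active.
Quinate is absent, so DulE is inactive.
With repressor IrpC bound, *oxaZ* is not transcribed.
So OxaZ is not produced.
Glyoxylate is present, so SibT is inactive.
Required activator SibT is absent, so *velW* is not transcribed.
So VelW is not produced.
Required activator VelW is absent, so *rudB* is not transcribed.
So RudB is not produced.
Required activator OxaZ is absent, so *kosS* is not transcribed.

OFF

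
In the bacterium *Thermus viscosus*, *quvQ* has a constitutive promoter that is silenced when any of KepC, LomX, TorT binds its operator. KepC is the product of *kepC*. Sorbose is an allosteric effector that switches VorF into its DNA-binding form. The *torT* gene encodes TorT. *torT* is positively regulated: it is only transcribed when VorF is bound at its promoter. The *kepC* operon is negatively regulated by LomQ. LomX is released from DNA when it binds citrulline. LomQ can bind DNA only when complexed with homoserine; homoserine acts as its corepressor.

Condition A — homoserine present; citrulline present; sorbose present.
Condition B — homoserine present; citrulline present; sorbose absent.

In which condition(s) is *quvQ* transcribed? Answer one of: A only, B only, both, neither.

Condition A:
Homoserine is present, so LomQ is active.
With repressor LomQ bound, *kepC* is not transcribed.
So KepC is not produced.
Citrulline is present, so LomX is inactive.
Sorbose is present, so VorF is active.
No repressor is bound and VorF is active, so *torT* is transcribed.
So TorT is produced and active.
With repressor TorT bound, *quvQ* is not transcribed.
→ *quvQ* is OFF in A.
Condition B:
Homoserine is present, so LomQ is active.
With repressor LomQ bound, *kepC* is not transcribed.
So KepC is not produced.
Citrulline is present, so LomX is inactive.
Sorbose is absent, so VorF is inactive.
Required activator VorF is absent, so *torT* is not transcribed.
So TorT is not produced.
With no repressor bound, *quvQ* is transcribed.
→ *quvQ* is ON in B.

B only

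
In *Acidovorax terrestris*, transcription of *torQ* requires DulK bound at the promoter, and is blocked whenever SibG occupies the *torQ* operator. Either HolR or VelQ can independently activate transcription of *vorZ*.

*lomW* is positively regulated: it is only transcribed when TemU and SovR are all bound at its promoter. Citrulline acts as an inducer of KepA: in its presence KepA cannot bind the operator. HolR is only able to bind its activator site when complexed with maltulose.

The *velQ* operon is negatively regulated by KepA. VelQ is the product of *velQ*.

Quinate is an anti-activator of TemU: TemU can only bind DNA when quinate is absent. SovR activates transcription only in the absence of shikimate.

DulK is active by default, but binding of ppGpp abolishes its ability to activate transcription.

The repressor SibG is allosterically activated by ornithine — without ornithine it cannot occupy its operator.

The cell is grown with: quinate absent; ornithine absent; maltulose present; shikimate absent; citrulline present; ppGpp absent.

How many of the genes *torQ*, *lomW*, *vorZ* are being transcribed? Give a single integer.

3

ppGpp is absent, so DulK is active.
Ornithine is absent, so SibG is inactive.
No repressor is bound and DulK is active, so *torQ* is transcribed.
→ *torQ* is ON.
Quinate is absent, so TemU is active.
Shikimate is absent, so SovR is active.
No repressor is bound and TemU and SovR are active, so *lomW* is transcribed.
→ *lomW* is ON.
Maltulose is present, so HolR is active.
Citrulline is present, so KepA is inactive.
With no repressor bound, *velQ* is transcribed.
So VelQ is produced and active.
Activator HolR is present, so *vorZ* is transcribed.
→ *vorZ* is ON.
3 of the 3 genes are transcribed.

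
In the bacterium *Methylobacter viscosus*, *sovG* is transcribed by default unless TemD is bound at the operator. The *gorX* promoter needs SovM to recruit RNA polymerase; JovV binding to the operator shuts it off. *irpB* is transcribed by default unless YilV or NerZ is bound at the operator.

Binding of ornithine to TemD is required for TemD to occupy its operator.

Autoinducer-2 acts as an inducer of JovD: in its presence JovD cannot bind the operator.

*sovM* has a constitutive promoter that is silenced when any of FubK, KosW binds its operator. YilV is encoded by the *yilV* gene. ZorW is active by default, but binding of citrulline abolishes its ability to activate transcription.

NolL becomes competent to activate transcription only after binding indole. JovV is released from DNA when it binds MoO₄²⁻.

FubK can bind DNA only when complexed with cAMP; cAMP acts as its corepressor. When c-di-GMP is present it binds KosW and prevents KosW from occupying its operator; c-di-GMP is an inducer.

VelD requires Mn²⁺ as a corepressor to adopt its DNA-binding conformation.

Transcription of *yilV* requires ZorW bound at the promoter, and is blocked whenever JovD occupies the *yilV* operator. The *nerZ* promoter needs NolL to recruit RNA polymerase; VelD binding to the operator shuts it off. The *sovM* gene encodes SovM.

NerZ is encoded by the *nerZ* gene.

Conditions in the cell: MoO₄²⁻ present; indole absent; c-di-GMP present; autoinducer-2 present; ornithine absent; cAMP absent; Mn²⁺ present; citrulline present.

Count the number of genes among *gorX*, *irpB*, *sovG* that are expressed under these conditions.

3

cAMP is absent, so FubK is inactive.
c-di-GMP is present, so KosW is inactive.
With no repressor bound, *sovM* is transcribed.
So SovM is produced and active.
MoO₄²⁻ is present, so JovV is inactive.
No repressor is bound and SovM is active, so *gorX* is transcribed.
→ *gorX* is ON.
Citrulline is present, so ZorW is inactive.
Autoinducer-2 is present, so JovD is inactive.
Required activator ZorW is absent, so *yilV* is not transcribed.
So YilV is not produced.
Mn²⁺ is present, so VelD is active.
Indole is absent, so NolL is inactive.
With repressor VelD bound, *nerZ* is not transcribed.
So NerZ is not produced.
With no repressor bound, *irpB* is transcribed.
→ *irpB* is ON.
Ornithine is absent, so TemD is inactive.
With no repressor bound, *sovG* is transcribed.
→ *sovG* is ON.
3 of the 3 genes are transcribed.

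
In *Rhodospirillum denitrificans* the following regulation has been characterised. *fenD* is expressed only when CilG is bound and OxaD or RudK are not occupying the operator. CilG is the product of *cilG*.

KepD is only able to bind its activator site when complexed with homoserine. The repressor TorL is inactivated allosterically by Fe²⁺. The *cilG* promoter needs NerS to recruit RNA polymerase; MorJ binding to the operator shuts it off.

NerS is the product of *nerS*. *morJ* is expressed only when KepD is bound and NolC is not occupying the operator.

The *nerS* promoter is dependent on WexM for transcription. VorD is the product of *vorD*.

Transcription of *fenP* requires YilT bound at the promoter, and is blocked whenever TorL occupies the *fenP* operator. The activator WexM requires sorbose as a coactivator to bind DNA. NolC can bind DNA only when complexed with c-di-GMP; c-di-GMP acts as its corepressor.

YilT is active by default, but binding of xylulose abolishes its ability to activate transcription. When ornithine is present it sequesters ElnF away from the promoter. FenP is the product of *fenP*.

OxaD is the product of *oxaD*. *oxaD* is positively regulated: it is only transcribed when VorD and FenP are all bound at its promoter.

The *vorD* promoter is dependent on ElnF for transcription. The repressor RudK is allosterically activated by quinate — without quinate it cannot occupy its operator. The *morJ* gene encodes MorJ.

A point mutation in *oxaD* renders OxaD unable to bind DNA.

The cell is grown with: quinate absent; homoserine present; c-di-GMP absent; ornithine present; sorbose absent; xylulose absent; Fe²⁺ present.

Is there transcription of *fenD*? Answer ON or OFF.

Sorbose is absent, so WexM is inactive.
Required activator WexM is absent, so *nerS* is not transcribed.
So NerS is not produced.
Homoserine is present, so KepD is active.
c-di-GMP is absent, so NolC is inactive.
No repressor is bound and KepD is active, so *morJ* is transcribed.
So MorJ is produced and active.
With repressor MorJ bound, *cilG* is not transcribed.
So CilG is not produced.
OxaD is non-functional in this strain, so it has no effect.
Quinate is absent, so RudK is inactive.
Required activator CilG is absent, so *fenD* is not transcribed.

OFF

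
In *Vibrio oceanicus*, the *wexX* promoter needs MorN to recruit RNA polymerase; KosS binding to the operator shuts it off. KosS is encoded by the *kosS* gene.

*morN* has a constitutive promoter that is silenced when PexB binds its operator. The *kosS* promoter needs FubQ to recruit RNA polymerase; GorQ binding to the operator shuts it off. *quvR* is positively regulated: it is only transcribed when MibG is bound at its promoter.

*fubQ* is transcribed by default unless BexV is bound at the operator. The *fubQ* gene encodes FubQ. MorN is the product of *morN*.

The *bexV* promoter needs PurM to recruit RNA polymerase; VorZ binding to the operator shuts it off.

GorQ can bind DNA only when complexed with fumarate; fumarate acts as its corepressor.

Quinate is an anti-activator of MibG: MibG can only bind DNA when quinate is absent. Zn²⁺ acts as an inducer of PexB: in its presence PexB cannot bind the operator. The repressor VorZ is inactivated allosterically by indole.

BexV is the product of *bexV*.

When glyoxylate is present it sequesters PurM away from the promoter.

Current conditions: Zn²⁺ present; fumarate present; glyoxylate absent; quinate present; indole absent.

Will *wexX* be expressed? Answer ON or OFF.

ON

Glyoxylate is absent, so PurM is active.
Indole is absent, so VorZ is active.
With repressor VorZ bound, *bexV* is not transcribed.
So BexV is not produced.
With no repressor bound, *fubQ* is transcribed.
So FubQ is produced and active.
Fumarate is present, so GorQ is active.
With repressor GorQ bound, *kosS* is not transcribed.
So KosS is not produced.
Zn²⁺ is present, so PexB is inactive.
With no repressor bound, *morN* is transcribed.
So MorN is produced and active.
No repressor is bound and MorN is active, so *wexX* is transcribed.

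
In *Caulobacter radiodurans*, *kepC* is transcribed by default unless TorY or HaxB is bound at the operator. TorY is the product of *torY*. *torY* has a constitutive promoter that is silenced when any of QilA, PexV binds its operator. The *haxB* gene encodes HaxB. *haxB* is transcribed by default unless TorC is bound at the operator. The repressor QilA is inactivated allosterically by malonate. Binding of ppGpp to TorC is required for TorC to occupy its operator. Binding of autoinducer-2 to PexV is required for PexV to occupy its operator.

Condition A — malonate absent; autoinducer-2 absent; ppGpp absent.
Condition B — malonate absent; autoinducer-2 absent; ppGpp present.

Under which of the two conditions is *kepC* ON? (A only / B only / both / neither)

B only

Condition A:
Malonate is absent, so QilA is active.
Autoinducer-2 is absent, so PexV is inactive.
With repressor QilA bound, *torY* is not transcribed.
So TorY is not produced.
ppGpp is absent, so TorC is inactive.
With no repressor bound, *haxB* is transcribed.
So HaxB is produced and active.
With repressor HaxB bound, *kepC* is not transcribed.
→ *kepC* is OFF in A.
Condition B:
Malonate is absent, so QilA is active.
Autoinducer-2 is absent, so PexV is inactive.
With repressor QilA bound, *torY* is not transcribed.
So TorY is not produced.
ppGpp is present, so TorC is active.
With repressor TorC bound, *haxB* is not transcribed.
So HaxB is not produced.
With no repressor bound, *kepC* is transcribed.
→ *kepC* is ON in B.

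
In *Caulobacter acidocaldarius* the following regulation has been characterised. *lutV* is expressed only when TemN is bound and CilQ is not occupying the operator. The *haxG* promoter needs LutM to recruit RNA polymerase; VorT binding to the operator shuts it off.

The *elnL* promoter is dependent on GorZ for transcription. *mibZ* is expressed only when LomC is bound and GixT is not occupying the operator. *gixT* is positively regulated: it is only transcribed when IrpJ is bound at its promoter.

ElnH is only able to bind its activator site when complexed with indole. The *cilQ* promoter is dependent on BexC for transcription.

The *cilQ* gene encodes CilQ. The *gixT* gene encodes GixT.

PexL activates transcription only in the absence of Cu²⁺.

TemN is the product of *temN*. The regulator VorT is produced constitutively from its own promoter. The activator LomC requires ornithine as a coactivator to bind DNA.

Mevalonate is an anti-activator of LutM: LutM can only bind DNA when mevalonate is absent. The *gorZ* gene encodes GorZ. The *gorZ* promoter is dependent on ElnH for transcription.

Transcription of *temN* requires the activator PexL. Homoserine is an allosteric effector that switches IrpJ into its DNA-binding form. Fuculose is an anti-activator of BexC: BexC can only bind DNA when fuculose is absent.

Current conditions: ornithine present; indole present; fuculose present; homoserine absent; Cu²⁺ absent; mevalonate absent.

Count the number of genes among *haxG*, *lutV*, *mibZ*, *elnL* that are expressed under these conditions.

VorT is produced constitutively and is active.
Mevalonate is absent, so LutM is active.
With repressor VorT bound, *haxG* is not transcribed.
→ *haxG* is OFF.
Fuculose is present, so BexC is inactive.
Required activator BexC is absent, so *cilQ* is not transcribed.
So CilQ is not produced.
Cu²⁺ is absent, so PexL is active.
No repressor is bound and PexL is active, so *temN* is transcribed.
So TemN is produced and active.
No repressor is bound and TemN is active, so *lutV* is transcribed.
→ *lutV* is ON.
Ornithine is present, so LomC is active.
Homoserine is absent, so IrpJ is inactive.
Required activator IrpJ is absent, so *gixT* is not transcribed.
So GixT is not produced.
No repressor is bound and LomC is active, so *mibZ* is transcribed.
→ *mibZ* is ON.
Indole is present, so ElnH is active.
No repressor is bound and ElnH is active, so *gorZ* is transcribed.
So GorZ is produced and active.
No repressor is bound and GorZ is active, so *elnL* is transcribed.
→ *elnL* is ON.
3 of the 4 genes are transcribed.

3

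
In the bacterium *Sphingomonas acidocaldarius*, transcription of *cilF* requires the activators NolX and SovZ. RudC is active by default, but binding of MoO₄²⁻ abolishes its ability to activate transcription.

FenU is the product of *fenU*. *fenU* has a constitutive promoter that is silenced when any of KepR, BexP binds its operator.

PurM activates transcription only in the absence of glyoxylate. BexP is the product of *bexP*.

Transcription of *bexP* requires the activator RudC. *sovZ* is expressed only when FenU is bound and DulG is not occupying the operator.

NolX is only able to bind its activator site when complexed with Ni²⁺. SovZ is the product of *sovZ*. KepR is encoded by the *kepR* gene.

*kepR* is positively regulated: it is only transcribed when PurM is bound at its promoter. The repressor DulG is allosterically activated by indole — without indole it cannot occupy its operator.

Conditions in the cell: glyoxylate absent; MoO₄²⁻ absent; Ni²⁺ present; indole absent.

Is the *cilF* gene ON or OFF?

OFF

Ni²⁺ is present, so NolX is active.
Glyoxylate is absent, so PurM is active.
No repressor is bound and PurM is active, so *kepR* is transcribed.
So KepR is produced and active.
MoO₄²⁻ is absent, so RudC is active.
No repressor is bound and RudC is active, so *bexP* is transcribed.
So BexP is produced and active.
With repressor KepR bound, *fenU* is not transcribed.
So FenU is not produced.
Indole is absent, so DulG is inactive.
Required activator FenU is absent, so *sovZ* is not transcribed.
So SovZ is not produced.
Required activator SovZ is absent, so *cilF* is not transcribed.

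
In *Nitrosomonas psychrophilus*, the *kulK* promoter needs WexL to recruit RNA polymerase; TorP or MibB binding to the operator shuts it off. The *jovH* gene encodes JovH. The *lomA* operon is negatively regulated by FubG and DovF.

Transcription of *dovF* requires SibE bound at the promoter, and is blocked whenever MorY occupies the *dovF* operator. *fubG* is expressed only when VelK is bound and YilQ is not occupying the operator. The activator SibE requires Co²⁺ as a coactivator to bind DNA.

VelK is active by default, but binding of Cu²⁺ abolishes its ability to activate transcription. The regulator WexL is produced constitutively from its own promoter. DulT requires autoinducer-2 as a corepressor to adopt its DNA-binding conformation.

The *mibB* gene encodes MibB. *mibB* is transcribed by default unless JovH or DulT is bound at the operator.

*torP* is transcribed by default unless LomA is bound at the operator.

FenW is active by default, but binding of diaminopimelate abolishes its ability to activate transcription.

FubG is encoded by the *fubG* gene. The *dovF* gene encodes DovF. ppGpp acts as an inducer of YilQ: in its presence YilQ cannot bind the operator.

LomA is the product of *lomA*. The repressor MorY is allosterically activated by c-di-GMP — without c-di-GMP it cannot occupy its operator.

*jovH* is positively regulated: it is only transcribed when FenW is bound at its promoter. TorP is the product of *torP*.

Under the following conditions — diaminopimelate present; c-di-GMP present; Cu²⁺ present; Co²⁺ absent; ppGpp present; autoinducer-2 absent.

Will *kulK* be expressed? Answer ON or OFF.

OFF

Cu²⁺ is present, so VelK is inactive.
ppGpp is present, so YilQ is inactive.
Required activator VelK is absent, so *fubG* is not transcribed.
So FubG is not produced.
c-di-GMP is present, so MorY is active.
Co²⁺ is absent, so SibE is inactive.
With repressor MorY bound, *dovF* is not transcribed.
So DovF is not produced.
With no repressor bound, *lomA* is transcribed.
So LomA is produced and active.
With repressor LomA bound, *torP* is not transcribed.
So TorP is not produced.
WexL is produced constitutively and is active.
Diaminopimelate is present, so FenW is inactive.
Required activator FenW is absent, so *jovH* is not transcribed.
So JovH is not produced.
Autoinducer-2 is absent, so DulT is inactive.
With no repressor bound, *mibB* is transcribed.
So MibB is produced and active.
With repressor MibB bound, *kulK* is not transcribed.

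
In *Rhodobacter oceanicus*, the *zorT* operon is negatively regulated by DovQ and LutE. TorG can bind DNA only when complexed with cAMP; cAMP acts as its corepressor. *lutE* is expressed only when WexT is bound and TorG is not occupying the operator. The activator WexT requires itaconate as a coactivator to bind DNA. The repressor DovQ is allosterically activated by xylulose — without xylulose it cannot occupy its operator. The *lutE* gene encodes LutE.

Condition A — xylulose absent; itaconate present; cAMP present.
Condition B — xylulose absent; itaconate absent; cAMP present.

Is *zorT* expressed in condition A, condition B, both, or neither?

both

Condition A:
Xylulose is absent, so DovQ is inactive.
Itaconate is present, so WexT is active.
cAMP is present, so TorG is active.
With repressor TorG bound, *lutE* is not transcribed.
So LutE is not produced.
With no repressor bound, *zorT* is transcribed.
→ *zorT* is ON in A.
Condition B:
Xylulose is absent, so DovQ is inactive.
Itaconate is absent, so WexT is inactive.
cAMP is present, so TorG is active.
With repressor TorG bound, *lutE* is not transcribed.
So LutE is not produced.
With no repressor bound, *zorT* is transcribed.
→ *zorT* is ON in B.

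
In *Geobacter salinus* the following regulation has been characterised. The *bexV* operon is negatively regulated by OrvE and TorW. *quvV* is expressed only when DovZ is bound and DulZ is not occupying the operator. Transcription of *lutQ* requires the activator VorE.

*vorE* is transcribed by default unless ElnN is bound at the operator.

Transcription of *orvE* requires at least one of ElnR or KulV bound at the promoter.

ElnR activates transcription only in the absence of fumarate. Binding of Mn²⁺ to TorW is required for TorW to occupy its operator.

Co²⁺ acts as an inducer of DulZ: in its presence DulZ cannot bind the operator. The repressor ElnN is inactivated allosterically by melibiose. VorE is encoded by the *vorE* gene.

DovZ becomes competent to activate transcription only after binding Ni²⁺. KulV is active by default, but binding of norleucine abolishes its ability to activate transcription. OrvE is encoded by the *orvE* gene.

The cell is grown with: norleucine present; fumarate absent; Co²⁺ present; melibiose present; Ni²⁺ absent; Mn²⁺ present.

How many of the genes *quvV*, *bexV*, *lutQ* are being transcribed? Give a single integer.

Ni²⁺ is absent, so DovZ is inactive.
Co²⁺ is present, so DulZ is inactive.
Required activator DovZ is absent, so *quvV* is not transcribed.
→ *quvV* is OFF.
Fumarate is absent, so ElnR is active.
Norleucine is present, so KulV is inactive.
Activator ElnR is present, so *orvE* is transcribed.
So OrvE is produced and active.
Mn²⁺ is present, so TorW is active.
With repressor OrvE bound, *bexV* is not transcribed.
→ *bexV* is OFF.
Melibiose is present, so ElnN is inactive.
With no repressor bound, *vorE* is transcribed.
So VorE is produced and active.
No repressor is bound and VorE is active, so *lutQ* is transcribed.
→ *lutQ* is ON.
1 of the 3 genes is transcribed.

1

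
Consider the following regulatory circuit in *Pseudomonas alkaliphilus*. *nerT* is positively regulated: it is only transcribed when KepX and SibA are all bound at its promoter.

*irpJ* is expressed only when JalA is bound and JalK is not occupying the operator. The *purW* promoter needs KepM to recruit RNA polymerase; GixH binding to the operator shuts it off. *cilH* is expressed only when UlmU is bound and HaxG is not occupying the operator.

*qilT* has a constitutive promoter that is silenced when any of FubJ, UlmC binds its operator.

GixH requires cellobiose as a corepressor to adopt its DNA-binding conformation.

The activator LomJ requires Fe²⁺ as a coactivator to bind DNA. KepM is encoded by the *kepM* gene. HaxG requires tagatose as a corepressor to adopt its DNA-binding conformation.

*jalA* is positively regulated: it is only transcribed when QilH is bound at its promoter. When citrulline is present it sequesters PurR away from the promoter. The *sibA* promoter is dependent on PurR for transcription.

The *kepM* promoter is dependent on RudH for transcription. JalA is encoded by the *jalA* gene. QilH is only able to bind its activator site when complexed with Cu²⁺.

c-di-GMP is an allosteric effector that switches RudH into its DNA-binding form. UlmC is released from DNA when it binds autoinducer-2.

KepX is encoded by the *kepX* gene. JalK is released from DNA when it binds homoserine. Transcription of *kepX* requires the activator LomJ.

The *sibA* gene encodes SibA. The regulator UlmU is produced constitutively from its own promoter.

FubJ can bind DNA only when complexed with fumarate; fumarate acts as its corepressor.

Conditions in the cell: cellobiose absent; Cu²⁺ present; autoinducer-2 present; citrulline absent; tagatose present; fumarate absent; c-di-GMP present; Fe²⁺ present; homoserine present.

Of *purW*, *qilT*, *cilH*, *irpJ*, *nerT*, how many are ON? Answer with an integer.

4

Cellobiose is absent, so GixH is inactive.
c-di-GMP is present, so RudH is active.
No repressor is bound and RudH is active, so *kepM* is transcribed.
So KepM is produced and active.
No repressor is bound and KepM is active, so *purW* is transcribed.
→ *purW* is ON.
Fumarate is absent, so FubJ is inactive.
Autoinducer-2 is present, so UlmC is inactive.
With no repressor bound, *qilT* is transcribed.
→ *qilT* is ON.
Tagatose is present, so HaxG is active.
UlmU is produced constitutively and is active.
With repressor HaxG bound, *cilH* is not transcribed.
→ *cilH* is OFF.
Cu²⁺ is present, so QilH is active.
No repressor is bound and QilH is active, so *jalA* is transcribed.
So JalA is produced and active.
Homoserine is present, so JalK is inactive.
No repressor is bound and JalA is active, so *irpJ* is transcribed.
→ *irpJ* is ON.
Fe²⁺ is present, so LomJ is active.
No repressor is bound and LomJ is active, so *kepX* is transcribed.
So KepX is produced and active.
Citrulline is absent, so PurR is active.
No repressor is bound and PurR is active, so *sibA* is transcribed.
So SibA is produced and active.
No repressor is bound and KepX and SibA are active, so *nerT* is transcribed.
→ *nerT* is ON.
4 of the 5 genes are transcribed.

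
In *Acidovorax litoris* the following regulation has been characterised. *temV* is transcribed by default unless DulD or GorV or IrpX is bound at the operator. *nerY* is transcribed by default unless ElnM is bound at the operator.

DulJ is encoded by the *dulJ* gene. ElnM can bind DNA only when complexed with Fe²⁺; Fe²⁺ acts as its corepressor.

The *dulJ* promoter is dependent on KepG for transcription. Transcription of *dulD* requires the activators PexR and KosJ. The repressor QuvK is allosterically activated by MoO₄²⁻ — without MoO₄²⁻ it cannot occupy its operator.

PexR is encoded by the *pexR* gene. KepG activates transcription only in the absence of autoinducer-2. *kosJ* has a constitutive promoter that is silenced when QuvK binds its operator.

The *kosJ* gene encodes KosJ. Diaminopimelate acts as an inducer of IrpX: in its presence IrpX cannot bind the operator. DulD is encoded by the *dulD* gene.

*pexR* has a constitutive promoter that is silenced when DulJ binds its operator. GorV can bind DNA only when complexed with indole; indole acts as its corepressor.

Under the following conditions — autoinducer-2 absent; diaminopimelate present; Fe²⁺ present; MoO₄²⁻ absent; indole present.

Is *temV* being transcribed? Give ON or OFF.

Autoinducer-2 is absent, so KepG is active.
No repressor is bound and KepG is active, so *dulJ* is transcribed.
So DulJ is produced and active.
With repressor DulJ bound, *pexR* is not transcribed.
So PexR is not produced.
MoO₄²⁻ is absent, so QuvK is inactive.
With no repressor bound, *kosJ* is transcribed.
So KosJ is produced and active.
Required activator PexR is absent, so *dulD* is not transcribed.
So DulD is not produced.
Indole is present, so GorV is active.
Diaminopimelate is present, so IrpX is inactive.
With repressor GorV bound, *temV* is not transcribed.

OFF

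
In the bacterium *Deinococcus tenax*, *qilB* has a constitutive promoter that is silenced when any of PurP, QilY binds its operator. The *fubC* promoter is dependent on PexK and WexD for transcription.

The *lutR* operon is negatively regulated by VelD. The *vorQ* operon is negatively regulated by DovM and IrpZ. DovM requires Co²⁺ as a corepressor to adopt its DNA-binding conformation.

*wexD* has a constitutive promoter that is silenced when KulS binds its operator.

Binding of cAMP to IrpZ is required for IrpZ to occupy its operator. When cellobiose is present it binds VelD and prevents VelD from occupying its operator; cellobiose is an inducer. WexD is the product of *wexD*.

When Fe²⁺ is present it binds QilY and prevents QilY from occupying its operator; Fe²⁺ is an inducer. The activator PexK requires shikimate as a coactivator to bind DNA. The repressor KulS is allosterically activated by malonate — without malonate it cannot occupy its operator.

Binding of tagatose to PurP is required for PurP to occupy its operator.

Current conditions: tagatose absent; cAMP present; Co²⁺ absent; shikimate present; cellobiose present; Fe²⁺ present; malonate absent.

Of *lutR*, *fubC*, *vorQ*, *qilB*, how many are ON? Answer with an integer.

Cellobiose is present, so VelD is inactive.
With no repressor bound, *lutR* is transcribed.
→ *lutR* is ON.
Shikimate is present, so PexK is active.
Malonate is absent, so KulS is inactive.
With no repressor bound, *wexD* is transcribed.
So WexD is produced and active.
No repressor is bound and PexK and WexD are active, so *fubC* is transcribed.
→ *fubC* is ON.
Co²⁺ is absent, so DovM is inactive.
cAMP is present, so IrpZ is active.
With repressor IrpZ bound, *vorQ* is not transcribed.
→ *vorQ* is OFF.
Tagatose is absent, so PurP is inactive.
Fe²⁺ is present, so QilY is inactive.
With no repressor bound, *qilB* is transcribed.
→ *qilB* is ON.
3 of the 4 genes are transcribed.

3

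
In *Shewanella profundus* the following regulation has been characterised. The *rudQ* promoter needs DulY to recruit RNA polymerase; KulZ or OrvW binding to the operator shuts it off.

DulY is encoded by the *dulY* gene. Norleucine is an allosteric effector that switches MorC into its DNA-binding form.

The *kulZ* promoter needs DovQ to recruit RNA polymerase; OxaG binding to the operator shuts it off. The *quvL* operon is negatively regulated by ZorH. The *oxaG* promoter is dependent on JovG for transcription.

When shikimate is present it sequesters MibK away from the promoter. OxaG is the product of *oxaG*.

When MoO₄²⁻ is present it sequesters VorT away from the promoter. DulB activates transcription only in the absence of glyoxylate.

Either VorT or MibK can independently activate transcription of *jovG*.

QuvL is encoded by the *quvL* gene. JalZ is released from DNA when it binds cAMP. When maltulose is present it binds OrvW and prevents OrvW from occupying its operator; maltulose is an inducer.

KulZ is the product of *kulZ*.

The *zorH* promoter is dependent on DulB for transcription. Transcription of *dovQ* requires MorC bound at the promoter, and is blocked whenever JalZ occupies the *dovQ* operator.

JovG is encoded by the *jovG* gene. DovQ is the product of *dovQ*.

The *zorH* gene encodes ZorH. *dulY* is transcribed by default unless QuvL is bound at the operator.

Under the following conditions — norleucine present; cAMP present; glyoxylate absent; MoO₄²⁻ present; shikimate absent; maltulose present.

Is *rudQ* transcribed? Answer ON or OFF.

ON

MoO₄²⁻ is present, so VorT is inactive.
Shikimate is absent, so MibK is active.
Activator MibK is present, so *jovG* is transcribed.
So JovG is produced and active.
No repressor is bound and JovG is active, so *oxaG* is transcribed.
So OxaG is produced and active.
Norleucine is present, so MorC is active.
cAMP is present, so JalZ is inactive.
No repressor is bound and MorC is active, so *dovQ* is transcribed.
So DovQ is produced and active.
With repressor OxaG bound, *kulZ* is not transcribed.
So KulZ is not produced.
Glyoxylate is absent, so DulB is active.
No repressor is bound and DulB is active, so *zorH* is transcribed.
So ZorH is produced and active.
With repressor ZorH bound, *quvL* is not transcribed.
So QuvL is not produced.
With no repressor bound, *dulY* is transcribed.
So DulY is produced and active.
Maltulose is present, so OrvW is inactive.
No repressor is bound and DulY is active, so *rudQ* is transcribed.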